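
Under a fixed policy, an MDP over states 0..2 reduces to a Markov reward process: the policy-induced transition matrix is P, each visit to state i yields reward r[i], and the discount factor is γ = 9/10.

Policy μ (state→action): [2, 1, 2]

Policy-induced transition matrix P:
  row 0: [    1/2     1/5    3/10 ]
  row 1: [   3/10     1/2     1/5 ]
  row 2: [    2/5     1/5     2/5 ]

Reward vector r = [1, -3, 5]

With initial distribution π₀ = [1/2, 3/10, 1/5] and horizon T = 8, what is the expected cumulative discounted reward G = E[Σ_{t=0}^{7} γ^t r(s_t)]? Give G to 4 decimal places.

t=0: π = [0.5000, 0.3000, 0.2000], E[r] = 0.6000, γ^t·E[r] = 0.600000, running G = 0.600000
t=1: π = [0.4200, 0.2900, 0.2900], E[r] = 1.0000, γ^t·E[r] = 0.900000, running G = 1.500000
t=2: π = [0.4130, 0.2870, 0.3000], E[r] = 1.0520, γ^t·E[r] = 0.852120, running G = 2.352120
t=3: π = [0.4126, 0.2861, 0.3013], E[r] = 1.0608, γ^t·E[r] = 0.773323, running G = 3.125443
t=4: π = [0.4127, 0.2858, 0.3015], E[r] = 1.0628, γ^t·E[r] = 0.697277, running G = 3.822720
t=5: π = [0.4127, 0.2857, 0.3016], E[r] = 1.0633, γ^t·E[r] = 0.627856, running G = 4.450576
t=6: π = [0.4127, 0.2857, 0.3016], E[r] = 1.0634, γ^t·E[r] = 0.565150, running G = 5.015726
t=7: π = [0.4127, 0.2857, 0.3016], E[r] = 1.0635, γ^t·E[r] = 0.508656, running G = 5.524382

G = 5.5244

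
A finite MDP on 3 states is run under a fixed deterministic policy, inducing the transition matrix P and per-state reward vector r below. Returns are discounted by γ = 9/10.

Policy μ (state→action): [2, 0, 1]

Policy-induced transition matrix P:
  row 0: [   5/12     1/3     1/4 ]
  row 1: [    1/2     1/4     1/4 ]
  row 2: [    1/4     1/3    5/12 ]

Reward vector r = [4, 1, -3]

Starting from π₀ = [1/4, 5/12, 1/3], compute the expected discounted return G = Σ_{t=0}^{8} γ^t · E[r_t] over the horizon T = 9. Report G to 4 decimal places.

t=0: π = [0.2500, 0.4167, 0.3333], E[r] = 0.4167, γ^t·E[r] = 0.416667, running G = 0.416667
t=1: π = [0.3958, 0.2986, 0.3056], E[r] = 0.9653, γ^t·E[r] = 0.868750, running G = 1.285417
t=2: π = [0.3906, 0.3084, 0.3009], E[r] = 0.9682, γ^t·E[r] = 0.784219, running G = 2.069635
t=3: π = [0.3922, 0.3076, 0.3002], E[r] = 0.9760, γ^t·E[r] = 0.711527, running G = 2.781163
t=4: π = [0.3923, 0.3077, 0.3000], E[r] = 0.9767, γ^t·E[r] = 0.640831, running G = 3.421994
t=5: π = [0.3923, 0.3077, 0.3000], E[r] = 0.9769, γ^t·E[r] = 0.576846, running G = 3.998840
t=6: π = [0.3923, 0.3077, 0.3000], E[r] = 0.9769, γ^t·E[r] = 0.519174, running G = 4.518014
t=7: π = [0.3923, 0.3077, 0.3000], E[r] = 0.9769, γ^t·E[r] = 0.467259, running G = 4.985273
t=8: π = [0.3923, 0.3077, 0.3000], E[r] = 0.9769, γ^t·E[r] = 0.420533, running G = 5.405806

G = 5.4058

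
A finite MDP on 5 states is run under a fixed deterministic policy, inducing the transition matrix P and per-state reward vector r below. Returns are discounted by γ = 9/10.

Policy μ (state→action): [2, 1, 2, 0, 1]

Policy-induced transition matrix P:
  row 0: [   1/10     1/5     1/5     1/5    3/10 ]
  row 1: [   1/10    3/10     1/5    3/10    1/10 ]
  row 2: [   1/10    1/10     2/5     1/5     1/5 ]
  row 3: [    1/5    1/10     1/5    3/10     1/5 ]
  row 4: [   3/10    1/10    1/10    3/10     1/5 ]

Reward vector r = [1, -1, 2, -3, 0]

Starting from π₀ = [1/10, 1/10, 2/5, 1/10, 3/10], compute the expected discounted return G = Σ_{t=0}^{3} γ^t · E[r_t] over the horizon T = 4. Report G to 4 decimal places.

t=0: π = [0.1000, 0.1000, 0.4000, 0.1000, 0.3000], E[r] = 0.5000, γ^t·E[r] = 0.500000, running G = 0.500000
t=1: π = [0.1700, 0.1300, 0.2500, 0.2500, 0.2000], E[r] = -0.2100, γ^t·E[r] = -0.189000, running G = 0.311000
t=2: π = [0.1650, 0.1430, 0.2300, 0.2580, 0.2040], E[r] = -0.2920, γ^t·E[r] = -0.236520, running G = 0.074480
t=3: π = [0.1666, 0.1451, 0.2256, 0.2605, 0.2022], E[r] = -0.3088, γ^t·E[r] = -0.225115, running G = -0.150635

G = -0.1506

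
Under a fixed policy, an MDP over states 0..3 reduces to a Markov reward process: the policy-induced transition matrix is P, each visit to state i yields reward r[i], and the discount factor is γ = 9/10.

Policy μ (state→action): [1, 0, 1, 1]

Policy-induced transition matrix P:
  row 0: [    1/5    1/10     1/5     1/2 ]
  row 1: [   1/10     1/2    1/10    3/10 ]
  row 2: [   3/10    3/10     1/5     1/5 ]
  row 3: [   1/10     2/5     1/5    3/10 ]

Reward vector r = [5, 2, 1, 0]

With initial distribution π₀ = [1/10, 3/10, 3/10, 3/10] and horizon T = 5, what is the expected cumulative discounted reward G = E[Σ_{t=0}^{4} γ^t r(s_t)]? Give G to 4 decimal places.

G = 6.6145

t=0: π = [0.1000, 0.3000, 0.3000, 0.3000], E[r] = 1.4000, γ^t·E[r] = 1.400000, running G = 1.400000
t=1: π = [0.1700, 0.3700, 0.1700, 0.2900], E[r] = 1.7600, γ^t·E[r] = 1.584000, running G = 2.984000
t=2: π = [0.1510, 0.3690, 0.1630, 0.3170], E[r] = 1.6560, γ^t·E[r] = 1.341360, running G = 4.325360
t=3: π = [0.1477, 0.3753, 0.1631, 0.3139], E[r] = 1.6522, γ^t·E[r] = 1.204454, running G = 5.529814
t=4: π = [0.1474, 0.3769, 0.1625, 0.3132], E[r] = 1.6532, γ^t·E[r] = 1.084691, running G = 6.614505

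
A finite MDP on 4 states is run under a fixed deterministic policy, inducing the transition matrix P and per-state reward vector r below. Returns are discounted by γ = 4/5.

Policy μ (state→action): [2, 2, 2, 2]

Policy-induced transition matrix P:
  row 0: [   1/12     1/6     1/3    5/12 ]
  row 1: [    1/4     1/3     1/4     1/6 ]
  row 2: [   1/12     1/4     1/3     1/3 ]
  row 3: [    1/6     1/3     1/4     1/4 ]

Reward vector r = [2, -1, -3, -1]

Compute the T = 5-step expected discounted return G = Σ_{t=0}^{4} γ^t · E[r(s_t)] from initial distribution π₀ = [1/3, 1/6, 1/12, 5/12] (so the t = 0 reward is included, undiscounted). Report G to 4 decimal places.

t=0: π = [0.3333, 0.1667, 0.0833, 0.4167], E[r] = -0.1667, γ^t·E[r] = -0.166667, running G = -0.166667
t=1: π = [0.1458, 0.2708, 0.2847, 0.2986], E[r] = -1.1319, γ^t·E[r] = -0.905556, running G = -1.072222
t=2: π = [0.1534, 0.2853, 0.2859, 0.2755], E[r] = -1.1117, γ^t·E[r] = -0.711481, running G = -1.783704
t=3: π = [0.1538, 0.2840, 0.2866, 0.2756], E[r] = -1.1117, γ^t·E[r] = -0.569185, running G = -2.352889
t=4: π = [0.1536, 0.2838, 0.2867, 0.2759], E[r] = -1.1125, γ^t·E[r] = -0.455692, running G = -2.808581

G = -2.8086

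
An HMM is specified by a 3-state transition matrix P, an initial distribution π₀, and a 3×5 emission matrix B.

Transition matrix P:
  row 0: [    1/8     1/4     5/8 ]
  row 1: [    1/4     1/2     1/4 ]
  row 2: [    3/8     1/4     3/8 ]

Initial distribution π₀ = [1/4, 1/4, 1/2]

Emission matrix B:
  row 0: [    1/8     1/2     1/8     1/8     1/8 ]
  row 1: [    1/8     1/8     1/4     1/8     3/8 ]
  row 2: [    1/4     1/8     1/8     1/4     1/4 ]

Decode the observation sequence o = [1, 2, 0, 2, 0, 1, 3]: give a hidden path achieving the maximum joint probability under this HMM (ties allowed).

t=0: δ = [1.250e-01, 3.125e-02, 6.250e-02]  (obs o_0=1)
t=1: δ = [2.930e-03, 7.812e-03, 9.766e-03]  ψ = [2, 0, 0]  (obs o_1=2)
t=2: δ = [4.578e-04, 4.883e-04, 9.155e-04]  ψ = [2, 1, 2]  (obs o_2=0)
t=3: δ = [4.292e-05, 6.104e-05, 4.292e-05]  ψ = [2, 1, 2]  (obs o_3=2)
t=4: δ = [2.012e-06, 3.815e-06, 6.706e-06]  ψ = [2, 1, 0]  (obs o_4=0)
t=5: δ = [1.257e-06, 2.384e-07, 3.143e-07]  ψ = [2, 1, 2]  (obs o_5=1)
t=6: δ = [1.965e-08, 3.929e-08, 1.965e-07]  ψ = [0, 0, 0]  (obs o_6=3)
backtrack: best end state = 2; path = [0, 2, 2, 0, 2, 0, 2]

path = [0, 2, 2, 0, 2, 0, 2]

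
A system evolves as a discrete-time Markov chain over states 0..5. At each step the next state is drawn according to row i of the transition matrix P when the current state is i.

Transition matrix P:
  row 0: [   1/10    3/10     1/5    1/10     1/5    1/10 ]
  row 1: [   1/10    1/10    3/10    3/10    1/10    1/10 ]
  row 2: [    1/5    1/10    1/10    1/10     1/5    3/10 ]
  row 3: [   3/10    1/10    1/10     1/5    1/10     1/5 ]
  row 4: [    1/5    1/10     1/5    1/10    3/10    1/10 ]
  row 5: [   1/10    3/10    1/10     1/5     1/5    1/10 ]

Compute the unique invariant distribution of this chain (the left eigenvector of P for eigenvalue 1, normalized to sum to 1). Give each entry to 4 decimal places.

Balance equations π_j = Σ_i π_i·P[i][j]:
  π_0 = 1/10·π_0 + 1/10·π_1 + 1/5·π_2 + 3/10·π_3 + 1/5·π_4 + 1/10·π_5
  π_1 = 3/10·π_0 + 1/10·π_1 + 1/10·π_2 + 1/10·π_3 + 1/10·π_4 + 3/10·π_5
  π_2 = 1/5·π_0 + 3/10·π_1 + 1/10·π_2 + 1/10·π_3 + 1/5·π_4 + 1/10·π_5
  π_3 = 1/10·π_0 + 3/10·π_1 + 1/10·π_2 + 1/5·π_3 + 1/10·π_4 + 1/5·π_5
  π_4 = 1/5·π_0 + 1/10·π_1 + 1/5·π_2 + 1/10·π_3 + 3/10·π_4 + 1/5·π_5
  normalize: π_0 + π_1 + π_2 + π_3 + π_4 + π_5 = 1
Solving the linear system gives exactly π = [18625/110716, 18119/110716, 18615/110716, 9087/55358, 20571/110716, 4153/27679].

π = [0.1682, 0.1637, 0.1681, 0.1641, 0.1858, 0.1500]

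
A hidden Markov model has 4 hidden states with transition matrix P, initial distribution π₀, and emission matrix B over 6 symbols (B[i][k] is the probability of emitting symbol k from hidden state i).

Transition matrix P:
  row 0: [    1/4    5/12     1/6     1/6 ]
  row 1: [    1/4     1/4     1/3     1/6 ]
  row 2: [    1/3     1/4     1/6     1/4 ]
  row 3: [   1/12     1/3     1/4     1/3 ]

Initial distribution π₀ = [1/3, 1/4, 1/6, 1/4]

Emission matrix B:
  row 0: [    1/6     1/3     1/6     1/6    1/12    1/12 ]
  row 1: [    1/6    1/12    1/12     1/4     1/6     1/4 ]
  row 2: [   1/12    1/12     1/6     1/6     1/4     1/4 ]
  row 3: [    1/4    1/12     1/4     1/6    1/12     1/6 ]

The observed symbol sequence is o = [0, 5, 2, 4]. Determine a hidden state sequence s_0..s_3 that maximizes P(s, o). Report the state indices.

path = [3, 3, 3, 2]

t=0: δ = [5.556e-02, 4.167e-02, 1.389e-02, 6.250e-02]  (obs o_0=0)
t=1: δ = [1.157e-03, 5.787e-03, 3.906e-03, 3.472e-03]  ψ = [0, 0, 3, 3]  (obs o_1=5)
t=2: δ = [2.411e-04, 1.206e-04, 3.215e-04, 2.894e-04]  ψ = [1, 1, 1, 3]  (obs o_2=2)
t=3: δ = [8.931e-06, 1.674e-05, 1.808e-05, 8.038e-06]  ψ = [2, 0, 3, 3]  (obs o_3=4)
backtrack: best end state = 2; path = [3, 3, 3, 2]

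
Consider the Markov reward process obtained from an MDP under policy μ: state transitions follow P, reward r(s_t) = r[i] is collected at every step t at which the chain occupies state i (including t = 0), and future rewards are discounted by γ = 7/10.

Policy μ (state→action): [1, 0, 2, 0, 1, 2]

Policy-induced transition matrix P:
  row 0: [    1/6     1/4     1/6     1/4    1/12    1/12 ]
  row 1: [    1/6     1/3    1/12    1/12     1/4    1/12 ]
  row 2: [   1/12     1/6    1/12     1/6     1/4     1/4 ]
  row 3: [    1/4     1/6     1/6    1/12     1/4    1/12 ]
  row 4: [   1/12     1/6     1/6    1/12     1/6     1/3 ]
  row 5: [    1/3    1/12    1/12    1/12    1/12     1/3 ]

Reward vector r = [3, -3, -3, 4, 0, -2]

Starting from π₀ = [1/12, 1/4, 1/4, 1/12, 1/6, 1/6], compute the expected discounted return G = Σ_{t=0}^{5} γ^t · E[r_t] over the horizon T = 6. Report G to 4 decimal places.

G = -1.9053

t=0: π = [0.0833, 0.2500, 0.2500, 0.0833, 0.1667, 0.1667], E[r] = -1.2500, γ^t·E[r] = -1.250000, running G = -1.250000
t=1: π = [0.1667, 0.2014, 0.1111, 0.1181, 0.1944, 0.2083], E[r] = -0.3819, γ^t·E[r] = -0.267361, running G = -1.517361
t=2: π = [0.1858, 0.1968, 0.1233, 0.1204, 0.1713, 0.2025], E[r] = -0.3264, γ^t·E[r] = -0.159931, running G = -1.677292
t=3: π = [0.1859, 0.1981, 0.1231, 0.1246, 0.1710, 0.1973], E[r] = -0.3022, γ^t·E[r] = -0.103664, running G = -1.780956
t=4: π = [0.1854, 0.1987, 0.1235, 0.1246, 0.1719, 0.1959], E[r] = -0.3038, γ^t·E[r] = -0.072950, running G = -1.853906
t=5: π = [0.1851, 0.1989, 0.1235, 0.1245, 0.1721, 0.1959], E[r] = -0.3055, γ^t·E[r] = -0.051353, running G = -1.905259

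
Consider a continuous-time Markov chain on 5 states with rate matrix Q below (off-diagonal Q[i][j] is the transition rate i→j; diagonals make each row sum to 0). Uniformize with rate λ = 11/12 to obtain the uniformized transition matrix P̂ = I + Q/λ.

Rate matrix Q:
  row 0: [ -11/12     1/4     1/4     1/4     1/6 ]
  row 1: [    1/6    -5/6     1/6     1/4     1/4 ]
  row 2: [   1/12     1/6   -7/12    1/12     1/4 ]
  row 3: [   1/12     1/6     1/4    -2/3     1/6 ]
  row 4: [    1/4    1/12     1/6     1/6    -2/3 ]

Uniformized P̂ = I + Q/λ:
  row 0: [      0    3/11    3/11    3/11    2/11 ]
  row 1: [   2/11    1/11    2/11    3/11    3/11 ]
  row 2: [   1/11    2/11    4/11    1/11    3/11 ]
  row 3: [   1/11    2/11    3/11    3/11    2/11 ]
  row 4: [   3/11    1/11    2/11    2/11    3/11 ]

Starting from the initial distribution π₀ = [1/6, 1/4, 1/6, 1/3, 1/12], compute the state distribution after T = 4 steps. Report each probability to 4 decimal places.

π = [0.1368, 0.1579, 0.2600, 0.2034, 0.2418]

t=0: π = [0.1667, 0.2500, 0.1667, 0.3333, 0.0833]
t=1: π = [0.1136, 0.1667, 0.2576, 0.2348, 0.2273]
t=2: π = [0.1371, 0.1563, 0.2603, 0.2052, 0.2410]
t=3: π = [0.1365, 0.1582, 0.2603, 0.2035, 0.2416]
t=4: π = [0.1368, 0.1579, 0.2600, 0.2034, 0.2418]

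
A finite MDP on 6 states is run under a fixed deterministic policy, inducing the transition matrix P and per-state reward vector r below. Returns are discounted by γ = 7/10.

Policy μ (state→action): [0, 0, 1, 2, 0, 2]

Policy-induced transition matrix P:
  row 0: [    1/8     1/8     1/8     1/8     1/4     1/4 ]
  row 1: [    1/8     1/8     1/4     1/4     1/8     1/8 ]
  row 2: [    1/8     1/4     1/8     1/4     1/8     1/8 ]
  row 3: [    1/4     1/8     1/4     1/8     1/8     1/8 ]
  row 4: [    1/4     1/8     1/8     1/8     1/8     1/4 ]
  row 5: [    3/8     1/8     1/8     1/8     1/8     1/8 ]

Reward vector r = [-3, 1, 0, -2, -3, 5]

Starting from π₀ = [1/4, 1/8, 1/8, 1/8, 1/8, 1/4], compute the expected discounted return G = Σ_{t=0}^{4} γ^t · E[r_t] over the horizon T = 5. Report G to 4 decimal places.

t=0: π = [0.2500, 0.1250, 0.1250, 0.1250, 0.1250, 0.2500], E[r] = 0.0000, γ^t·E[r] = 0.000000, running G = 0.000000
t=1: π = [0.2188, 0.1406, 0.1563, 0.1563, 0.1563, 0.1719], E[r] = -0.4375, γ^t·E[r] = -0.306250, running G = -0.306250
t=2: π = [0.2070, 0.1445, 0.1621, 0.1621, 0.1523, 0.1719], E[r] = -0.3984, γ^t·E[r] = -0.195234, running G = -0.501484
t=3: π = [0.2073, 0.1453, 0.1633, 0.1633, 0.1509, 0.1699], E[r] = -0.4063, γ^t·E[r] = -0.139344, running G = -0.640828
t=4: π = [0.2068, 0.1454, 0.1636, 0.1636, 0.1509, 0.1698], E[r] = -0.4059, γ^t·E[r] = -0.097453, running G = -0.738281

G = -0.7383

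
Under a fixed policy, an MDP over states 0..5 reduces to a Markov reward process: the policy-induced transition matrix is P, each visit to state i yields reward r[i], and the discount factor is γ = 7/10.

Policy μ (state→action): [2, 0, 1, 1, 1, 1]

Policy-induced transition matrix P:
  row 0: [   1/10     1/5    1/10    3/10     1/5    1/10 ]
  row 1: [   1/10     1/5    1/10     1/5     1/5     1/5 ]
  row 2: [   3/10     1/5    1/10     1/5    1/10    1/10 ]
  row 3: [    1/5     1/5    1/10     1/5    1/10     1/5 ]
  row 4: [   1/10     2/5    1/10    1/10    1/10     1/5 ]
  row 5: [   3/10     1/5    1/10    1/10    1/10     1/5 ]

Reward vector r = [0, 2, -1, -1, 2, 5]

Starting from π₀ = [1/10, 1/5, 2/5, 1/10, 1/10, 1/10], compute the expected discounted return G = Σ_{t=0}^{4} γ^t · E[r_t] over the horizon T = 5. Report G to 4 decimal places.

G = 2.8109

t=0: π = [0.1000, 0.2000, 0.4000, 0.1000, 0.1000, 0.1000], E[r] = 0.6000, γ^t·E[r] = 0.600000, running G = 0.600000
t=1: π = [0.2100, 0.2200, 0.1000, 0.1900, 0.1300, 0.1500], E[r] = 1.1600, γ^t·E[r] = 0.812000, running G = 1.412000
t=2: π = [0.1690, 0.2260, 0.1000, 0.1930, 0.1430, 0.1690], E[r] = 1.2900, γ^t·E[r] = 0.632100, running G = 2.044100
t=3: π = [0.1731, 0.2286, 0.1000, 0.1857, 0.1395, 0.1731], E[r] = 1.3160, γ^t·E[r] = 0.451388, running G = 2.495488
t=4: π = [0.1732, 0.2279, 0.1000, 0.1861, 0.1402, 0.1727], E[r] = 1.3135, γ^t·E[r] = 0.315381, running G = 2.810869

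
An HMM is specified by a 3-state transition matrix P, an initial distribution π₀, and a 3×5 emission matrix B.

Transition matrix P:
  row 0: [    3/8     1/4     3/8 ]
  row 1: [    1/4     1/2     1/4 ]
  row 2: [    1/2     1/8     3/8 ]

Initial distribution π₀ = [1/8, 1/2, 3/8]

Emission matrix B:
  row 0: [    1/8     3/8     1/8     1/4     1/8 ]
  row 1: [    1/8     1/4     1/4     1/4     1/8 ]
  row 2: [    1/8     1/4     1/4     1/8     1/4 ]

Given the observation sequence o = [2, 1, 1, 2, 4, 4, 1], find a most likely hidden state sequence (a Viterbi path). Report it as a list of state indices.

path = [2, 0, 0, 2, 2, 2, 0]

t=0: δ = [1.562e-02, 1.250e-01, 9.375e-02]  (obs o_0=2)
t=1: δ = [1.758e-02, 1.562e-02, 8.789e-03]  ψ = [2, 1, 2]  (obs o_1=1)
t=2: δ = [2.472e-03, 1.953e-03, 1.648e-03]  ψ = [0, 1, 0]  (obs o_2=1)
t=3: δ = [1.159e-04, 2.441e-04, 2.317e-04]  ψ = [0, 1, 0]  (obs o_3=2)
t=4: δ = [1.448e-05, 1.526e-05, 2.173e-05]  ψ = [2, 1, 2]  (obs o_4=4)
t=5: δ = [1.358e-06, 9.537e-07, 2.037e-06]  ψ = [2, 1, 2]  (obs o_5=4)
t=6: δ = [3.819e-07, 1.192e-07, 1.910e-07]  ψ = [2, 1, 2]  (obs o_6=1)
backtrack: best end state = 0; path = [2, 0, 0, 2, 2, 2, 0]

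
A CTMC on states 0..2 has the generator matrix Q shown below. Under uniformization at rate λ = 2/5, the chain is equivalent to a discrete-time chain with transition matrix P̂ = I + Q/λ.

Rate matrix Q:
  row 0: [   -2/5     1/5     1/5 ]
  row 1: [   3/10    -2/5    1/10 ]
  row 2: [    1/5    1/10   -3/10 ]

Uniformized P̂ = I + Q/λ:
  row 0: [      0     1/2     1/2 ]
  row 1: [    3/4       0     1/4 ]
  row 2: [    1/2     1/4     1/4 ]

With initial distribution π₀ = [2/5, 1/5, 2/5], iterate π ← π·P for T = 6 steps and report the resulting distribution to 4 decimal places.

t=0: π = [0.4000, 0.2000, 0.4000]
t=1: π = [0.3500, 0.3000, 0.3500]
t=2: π = [0.4000, 0.2625, 0.3375]
t=3: π = [0.3656, 0.2844, 0.3500]
t=4: π = [0.3883, 0.2703, 0.3414]
t=5: π = [0.3734, 0.2795, 0.3471]
t=6: π = [0.3832, 0.2735, 0.3434]

π = [0.3832, 0.2735, 0.3434]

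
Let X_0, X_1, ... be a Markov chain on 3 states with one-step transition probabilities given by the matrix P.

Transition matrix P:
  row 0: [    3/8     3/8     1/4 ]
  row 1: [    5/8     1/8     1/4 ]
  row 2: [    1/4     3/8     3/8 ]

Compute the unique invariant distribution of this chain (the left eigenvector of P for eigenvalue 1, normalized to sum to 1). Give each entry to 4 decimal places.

Balance equations π_j = Σ_i π_i·P[i][j]:
  π_0 = 3/8·π_0 + 5/8·π_1 + 1/4·π_2
  π_1 = 3/8·π_0 + 1/8·π_1 + 3/8·π_2
  normalize: π_0 + π_1 + π_2 = 1
Solving the linear system gives exactly π = [29/70, 3/10, 2/7].

π = [0.4143, 0.3000, 0.2857]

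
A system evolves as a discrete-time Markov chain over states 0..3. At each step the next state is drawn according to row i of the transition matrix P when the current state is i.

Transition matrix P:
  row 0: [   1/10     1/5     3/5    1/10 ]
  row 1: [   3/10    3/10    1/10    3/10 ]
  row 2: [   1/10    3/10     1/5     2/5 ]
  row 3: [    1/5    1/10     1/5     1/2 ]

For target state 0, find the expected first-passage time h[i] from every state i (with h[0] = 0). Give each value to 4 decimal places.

First-step conditioning: h[0] = 0; for i ≠ 0, h[i] = 1 + Σ_k P[i][k]·h[k].
  h[1] = 1 + 3/10·h[1] + 1/10·h[2] + 3/10·h[3]
  h[2] = 1 + 3/10·h[1] + 1/5·h[2] + 2/5·h[3]
  h[3] = 1 + 1/10·h[1] + 1/5·h[2] + 1/2·h[3]
Solving the 3×3 linear system over states ≠ 0 gives exactly h = [0, 710/163, 880/163, 820/163] (h[0] = 0 is the target).

h = [0.0000, 4.3558, 5.3988, 5.0307]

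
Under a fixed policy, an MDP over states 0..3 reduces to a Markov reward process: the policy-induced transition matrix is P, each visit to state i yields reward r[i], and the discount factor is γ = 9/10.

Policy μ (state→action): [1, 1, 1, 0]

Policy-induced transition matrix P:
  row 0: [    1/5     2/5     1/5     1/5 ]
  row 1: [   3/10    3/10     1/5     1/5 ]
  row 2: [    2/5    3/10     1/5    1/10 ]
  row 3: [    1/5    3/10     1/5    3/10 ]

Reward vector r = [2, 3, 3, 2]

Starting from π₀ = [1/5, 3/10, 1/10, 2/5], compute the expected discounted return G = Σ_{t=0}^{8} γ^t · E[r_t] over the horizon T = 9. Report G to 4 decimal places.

G = 15.3458

t=0: π = [0.2000, 0.3000, 0.1000, 0.4000], E[r] = 2.4000, γ^t·E[r] = 2.400000, running G = 2.400000
t=1: π = [0.2500, 0.3200, 0.2000, 0.2300], E[r] = 2.5200, γ^t·E[r] = 2.268000, running G = 4.668000
t=2: π = [0.2720, 0.3250, 0.2000, 0.2030], E[r] = 2.5250, γ^t·E[r] = 2.045250, running G = 6.713250
t=3: π = [0.2725, 0.3272, 0.2000, 0.2003], E[r] = 2.5272, γ^t·E[r] = 1.842329, running G = 8.555579
t=4: π = [0.2727, 0.3273, 0.2000, 0.2000], E[r] = 2.5273, γ^t·E[r] = 1.658129, running G = 10.213708
t=5: π = [0.2727, 0.3273, 0.2000, 0.2000], E[r] = 2.5273, γ^t·E[r] = 1.492329, running G = 11.706036
t=6: π = [0.2727, 0.3273, 0.2000, 0.2000], E[r] = 2.5273, γ^t·E[r] = 1.343096, running G = 13.049133
t=7: π = [0.2727, 0.3273, 0.2000, 0.2000], E[r] = 2.5273, γ^t·E[r] = 1.208787, running G = 14.257919
t=8: π = [0.2727, 0.3273, 0.2000, 0.2000], E[r] = 2.5273, γ^t·E[r] = 1.087908, running G = 15.345827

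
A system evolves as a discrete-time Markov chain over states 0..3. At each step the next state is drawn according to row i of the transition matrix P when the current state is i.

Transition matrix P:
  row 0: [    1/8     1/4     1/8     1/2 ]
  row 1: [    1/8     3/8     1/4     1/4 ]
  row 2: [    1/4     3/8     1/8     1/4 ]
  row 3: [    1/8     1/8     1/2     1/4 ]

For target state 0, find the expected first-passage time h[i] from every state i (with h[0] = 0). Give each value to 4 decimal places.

h = [0.0000, 6.2609, 5.5652, 6.0870]

First-step conditioning: h[0] = 0; for i ≠ 0, h[i] = 1 + Σ_k P[i][k]·h[k].
  h[1] = 1 + 3/8·h[1] + 1/4·h[2] + 1/4·h[3]
  h[2] = 1 + 3/8·h[1] + 1/8·h[2] + 1/4·h[3]
  h[3] = 1 + 1/8·h[1] + 1/2·h[2] + 1/4·h[3]
Solving the 3×3 linear system over states ≠ 0 gives exactly h = [0, 144/23, 128/23, 140/23] (h[0] = 0 is the target).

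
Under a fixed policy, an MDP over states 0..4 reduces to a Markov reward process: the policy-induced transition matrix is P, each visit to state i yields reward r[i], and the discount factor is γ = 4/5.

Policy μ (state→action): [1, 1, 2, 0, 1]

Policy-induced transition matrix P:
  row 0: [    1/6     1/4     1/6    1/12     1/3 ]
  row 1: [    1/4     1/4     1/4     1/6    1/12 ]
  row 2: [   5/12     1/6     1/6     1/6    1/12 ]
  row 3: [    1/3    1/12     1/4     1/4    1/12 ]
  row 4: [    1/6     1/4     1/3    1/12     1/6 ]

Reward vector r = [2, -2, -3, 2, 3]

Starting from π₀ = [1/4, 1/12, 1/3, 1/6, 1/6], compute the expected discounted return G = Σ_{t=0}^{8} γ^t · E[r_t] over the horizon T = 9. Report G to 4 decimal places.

t=0: π = [0.2500, 0.0833, 0.3333, 0.1667, 0.1667], E[r] = 0.1667, γ^t·E[r] = 0.166667, running G = 0.166667
t=1: π = [0.2847, 0.1944, 0.2153, 0.1458, 0.1597], E[r] = 0.3056, γ^t·E[r] = 0.244444, running G = 0.411111
t=2: π = [0.2610, 0.2078, 0.2216, 0.1418, 0.1678], E[r] = 0.2286, γ^t·E[r] = 0.146296, running G = 0.557407
t=3: π = [0.2630, 0.2079, 0.2238, 0.1427, 0.1626], E[r] = 0.2121, γ^t·E[r] = 0.108617, running G = 0.666025
t=4: π = [0.2637, 0.2076, 0.2230, 0.1431, 0.1626], E[r] = 0.2175, γ^t·E[r] = 0.089080, running G = 0.755105
t=5: π = [0.2636, 0.2076, 0.2230, 0.1431, 0.1628], E[r] = 0.2176, γ^t·E[r] = 0.071294, running G = 0.826398
t=6: π = [0.2636, 0.2076, 0.2230, 0.1431, 0.1628], E[r] = 0.2174, γ^t·E[r] = 0.056987, running G = 0.883385
t=7: π = [0.2636, 0.2076, 0.2230, 0.1431, 0.1628], E[r] = 0.2174, γ^t·E[r] = 0.045595, running G = 0.928979
t=8: π = [0.2636, 0.2076, 0.2230, 0.1431, 0.1628], E[r] = 0.2174, γ^t·E[r] = 0.036476, running G = 0.965456

G = 0.9655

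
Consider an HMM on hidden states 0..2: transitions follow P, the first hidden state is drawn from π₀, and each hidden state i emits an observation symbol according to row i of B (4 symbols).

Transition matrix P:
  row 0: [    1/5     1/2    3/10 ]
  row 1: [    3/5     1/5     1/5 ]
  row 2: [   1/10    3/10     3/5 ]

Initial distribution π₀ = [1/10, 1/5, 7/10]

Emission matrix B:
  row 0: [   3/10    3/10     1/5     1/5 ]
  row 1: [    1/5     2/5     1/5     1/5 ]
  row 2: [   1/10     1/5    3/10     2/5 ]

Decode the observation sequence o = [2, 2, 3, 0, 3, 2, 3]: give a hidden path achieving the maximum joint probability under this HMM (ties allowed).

t=0: δ = [2.000e-02, 4.000e-02, 2.100e-01]  (obs o_0=2)
t=1: δ = [4.800e-03, 1.260e-02, 3.780e-02]  ψ = [1, 2, 2]  (obs o_1=2)
t=2: δ = [1.512e-03, 2.268e-03, 9.072e-03]  ψ = [1, 2, 2]  (obs o_2=3)
t=3: δ = [4.082e-04, 5.443e-04, 5.443e-04]  ψ = [1, 2, 2]  (obs o_3=0)
t=4: δ = [6.532e-05, 4.082e-05, 1.306e-04]  ψ = [1, 0, 2]  (obs o_4=3)
t=5: δ = [4.899e-06, 7.838e-06, 2.351e-05]  ψ = [1, 2, 2]  (obs o_5=2)
t=6: δ = [9.406e-07, 1.411e-06, 5.644e-06]  ψ = [1, 2, 2]  (obs o_6=3)
backtrack: best end state = 2; path = [2, 2, 2, 2, 2, 2, 2]

path = [2, 2, 2, 2, 2, 2, 2]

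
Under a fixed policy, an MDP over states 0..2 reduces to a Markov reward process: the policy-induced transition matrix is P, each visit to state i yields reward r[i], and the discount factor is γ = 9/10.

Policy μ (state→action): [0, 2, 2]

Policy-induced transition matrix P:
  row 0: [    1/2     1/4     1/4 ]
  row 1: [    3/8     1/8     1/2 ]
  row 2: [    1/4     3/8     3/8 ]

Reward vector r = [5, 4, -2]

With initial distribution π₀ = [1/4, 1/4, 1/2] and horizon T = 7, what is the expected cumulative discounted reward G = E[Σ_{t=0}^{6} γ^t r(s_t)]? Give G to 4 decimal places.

t=0: π = [0.2500, 0.2500, 0.5000], E[r] = 1.2500, γ^t·E[r] = 1.250000, running G = 1.250000
t=1: π = [0.3438, 0.2813, 0.3750], E[r] = 2.0938, γ^t·E[r] = 1.884375, running G = 3.134375
t=2: π = [0.3711, 0.2617, 0.3672], E[r] = 2.1680, γ^t·E[r] = 1.756055, running G = 4.890430
t=3: π = [0.3755, 0.2632, 0.3613], E[r] = 2.2075, γ^t·E[r] = 1.609282, running G = 6.499711
t=4: π = [0.3768, 0.2623, 0.3610], E[r] = 2.2110, γ^t·E[r] = 1.450636, running G = 7.950348
t=5: π = [0.3770, 0.2623, 0.3607], E[r] = 2.2129, γ^t·E[r] = 1.306667, running G = 9.257015
t=6: π = [0.3770, 0.2623, 0.3607], E[r] = 2.2130, γ^t·E[r] = 1.176087, running G = 10.433102

G = 10.4331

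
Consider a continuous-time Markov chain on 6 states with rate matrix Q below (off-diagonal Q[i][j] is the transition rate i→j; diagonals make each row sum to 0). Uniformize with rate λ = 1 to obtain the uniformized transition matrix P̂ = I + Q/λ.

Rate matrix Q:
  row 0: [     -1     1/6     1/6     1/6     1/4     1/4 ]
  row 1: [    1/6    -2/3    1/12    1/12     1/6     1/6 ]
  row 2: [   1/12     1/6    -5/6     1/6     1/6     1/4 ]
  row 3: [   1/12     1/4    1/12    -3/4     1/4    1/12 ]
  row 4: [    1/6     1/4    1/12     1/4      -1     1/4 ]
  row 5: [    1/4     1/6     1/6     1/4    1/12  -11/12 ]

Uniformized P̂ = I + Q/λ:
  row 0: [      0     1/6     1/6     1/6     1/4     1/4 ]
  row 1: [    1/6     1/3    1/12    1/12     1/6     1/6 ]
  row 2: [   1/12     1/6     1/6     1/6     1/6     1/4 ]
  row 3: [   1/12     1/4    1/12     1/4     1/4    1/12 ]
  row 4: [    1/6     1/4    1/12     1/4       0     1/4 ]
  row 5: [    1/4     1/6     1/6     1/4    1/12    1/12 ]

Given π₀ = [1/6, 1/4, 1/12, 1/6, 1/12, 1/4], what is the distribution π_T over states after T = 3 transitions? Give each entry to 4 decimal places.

t=0: π = [0.1667, 0.2500, 0.0833, 0.1667, 0.0833, 0.2500]
t=1: π = [0.1389, 0.2292, 0.1250, 0.1875, 0.1597, 0.1597]
t=2: π = [0.1308, 0.2338, 0.1186, 0.1898, 0.1539, 0.1730]
t=3: π = [0.1336, 0.2343, 0.1185, 0.1902, 0.1533, 0.1700]

π = [0.1336, 0.2343, 0.1185, 0.1902, 0.1533, 0.1700]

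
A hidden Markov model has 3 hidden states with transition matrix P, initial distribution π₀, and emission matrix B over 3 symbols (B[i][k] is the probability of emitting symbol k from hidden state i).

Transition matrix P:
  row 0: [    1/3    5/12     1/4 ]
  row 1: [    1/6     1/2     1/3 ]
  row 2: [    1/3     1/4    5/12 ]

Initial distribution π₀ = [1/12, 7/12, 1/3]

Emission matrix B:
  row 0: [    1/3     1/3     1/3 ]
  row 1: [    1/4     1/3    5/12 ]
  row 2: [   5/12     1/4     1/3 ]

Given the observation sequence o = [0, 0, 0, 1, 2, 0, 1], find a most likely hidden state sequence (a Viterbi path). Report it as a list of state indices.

path = [2, 2, 2, 0, 1, 1, 1]

t=0: δ = [2.778e-02, 1.458e-01, 1.389e-01]  (obs o_0=0)
t=1: δ = [1.543e-02, 1.823e-02, 2.411e-02]  ψ = [2, 1, 2]  (obs o_1=0)
t=2: δ = [2.679e-03, 2.279e-03, 4.186e-03]  ψ = [2, 1, 2]  (obs o_2=0)
t=3: δ = [4.651e-04, 3.798e-04, 4.361e-04]  ψ = [2, 1, 2]  (obs o_3=1)
t=4: δ = [5.168e-05, 8.075e-05, 6.056e-05]  ψ = [0, 0, 2]  (obs o_4=2)
t=5: δ = [6.729e-06, 1.009e-05, 1.122e-05]  ψ = [2, 1, 1]  (obs o_5=0)
t=6: δ = [1.246e-06, 1.682e-06, 1.168e-06]  ψ = [2, 1, 2]  (obs o_6=1)
backtrack: best end state = 1; path = [2, 2, 2, 0, 1, 1, 1]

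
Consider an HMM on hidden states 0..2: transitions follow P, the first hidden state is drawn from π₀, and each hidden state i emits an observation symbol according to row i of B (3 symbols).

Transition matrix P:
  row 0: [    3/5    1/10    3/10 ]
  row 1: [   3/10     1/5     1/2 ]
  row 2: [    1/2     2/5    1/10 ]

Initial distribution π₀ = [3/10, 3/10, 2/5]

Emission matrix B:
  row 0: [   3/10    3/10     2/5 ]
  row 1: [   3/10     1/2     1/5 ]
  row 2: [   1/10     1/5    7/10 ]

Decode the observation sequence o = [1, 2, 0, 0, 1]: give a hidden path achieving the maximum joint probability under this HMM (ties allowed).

t=0: δ = [9.000e-02, 1.500e-01, 8.000e-02]  (obs o_0=1)
t=1: δ = [2.160e-02, 6.400e-03, 5.250e-02]  ψ = [0, 2, 1]  (obs o_1=2)
t=2: δ = [7.875e-03, 6.300e-03, 6.480e-04]  ψ = [2, 2, 0]  (obs o_2=0)
t=3: δ = [1.417e-03, 3.780e-04, 3.150e-04]  ψ = [0, 1, 1]  (obs o_3=0)
t=4: δ = [2.551e-04, 7.088e-05, 8.505e-05]  ψ = [0, 0, 0]  (obs o_4=1)
backtrack: best end state = 0; path = [1, 2, 0, 0, 0]

path = [1, 2, 0, 0, 0]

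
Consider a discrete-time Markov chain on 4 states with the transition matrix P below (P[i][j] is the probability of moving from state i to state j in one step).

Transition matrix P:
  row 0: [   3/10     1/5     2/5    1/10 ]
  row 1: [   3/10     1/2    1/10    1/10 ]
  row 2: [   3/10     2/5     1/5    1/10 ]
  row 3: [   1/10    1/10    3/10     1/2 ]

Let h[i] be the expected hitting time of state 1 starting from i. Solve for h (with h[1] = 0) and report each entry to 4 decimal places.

h = [4.0449, 0.0000, 3.3708, 4.8315]

First-step conditioning: h[1] = 0; for i ≠ 1, h[i] = 1 + Σ_k P[i][k]·h[k].
  h[0] = 1 + 3/10·h[0] + 2/5·h[2] + 1/10·h[3]
  h[2] = 1 + 3/10·h[0] + 1/5·h[2] + 1/10·h[3]
  h[3] = 1 + 1/10·h[0] + 3/10·h[2] + 1/2·h[3]
Solving the 3×3 linear system over states ≠ 1 gives exactly h = [360/89, 0, 300/89, 430/89] (h[1] = 0 is the target).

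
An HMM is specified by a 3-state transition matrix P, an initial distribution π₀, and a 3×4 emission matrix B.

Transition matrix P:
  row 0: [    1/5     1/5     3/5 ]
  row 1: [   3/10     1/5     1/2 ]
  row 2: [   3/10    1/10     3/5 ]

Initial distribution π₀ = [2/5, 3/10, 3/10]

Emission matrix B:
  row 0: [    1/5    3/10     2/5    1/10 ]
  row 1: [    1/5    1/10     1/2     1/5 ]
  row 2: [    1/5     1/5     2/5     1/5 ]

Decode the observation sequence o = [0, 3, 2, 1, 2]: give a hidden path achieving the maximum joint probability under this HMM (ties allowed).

t=0: δ = [8.000e-02, 6.000e-02, 6.000e-02]  (obs o_0=0)
t=1: δ = [1.800e-03, 3.200e-03, 9.600e-03]  ψ = [1, 0, 0]  (obs o_1=3)
t=2: δ = [1.152e-03, 4.800e-04, 2.304e-03]  ψ = [2, 2, 2]  (obs o_2=2)
t=3: δ = [2.074e-04, 2.304e-05, 2.765e-04]  ψ = [2, 0, 2]  (obs o_3=1)
t=4: δ = [3.318e-05, 2.074e-05, 6.636e-05]  ψ = [2, 0, 2]  (obs o_4=2)
backtrack: best end state = 2; path = [0, 2, 2, 2, 2]

path = [0, 2, 2, 2, 2]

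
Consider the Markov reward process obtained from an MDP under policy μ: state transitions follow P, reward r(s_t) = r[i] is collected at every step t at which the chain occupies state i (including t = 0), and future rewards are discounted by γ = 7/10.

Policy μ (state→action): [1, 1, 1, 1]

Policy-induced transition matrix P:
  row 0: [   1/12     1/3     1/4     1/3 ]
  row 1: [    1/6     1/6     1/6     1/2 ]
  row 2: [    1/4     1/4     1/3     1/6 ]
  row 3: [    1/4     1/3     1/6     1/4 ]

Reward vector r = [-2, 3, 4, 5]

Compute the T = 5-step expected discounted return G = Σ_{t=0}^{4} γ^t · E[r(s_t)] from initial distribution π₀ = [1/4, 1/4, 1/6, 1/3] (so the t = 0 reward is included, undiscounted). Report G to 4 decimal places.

t=0: π = [0.2500, 0.2500, 0.1667, 0.3333], E[r] = 2.5833, γ^t·E[r] = 2.583333, running G = 2.583333
t=1: π = [0.1875, 0.2778, 0.2153, 0.3194], E[r] = 2.9167, γ^t·E[r] = 2.041667, running G = 4.625000
t=2: π = [0.1956, 0.2691, 0.2182, 0.3171], E[r] = 2.8744, γ^t·E[r] = 1.408466, running G = 6.033466
t=3: π = [0.1950, 0.2703, 0.2193, 0.3154], E[r] = 2.8752, γ^t·E[r] = 0.986208, running G = 7.019674
t=4: π = [0.1950, 0.2700, 0.2195, 0.3155], E[r] = 2.8757, γ^t·E[r] = 0.690448, running G = 7.710122

G = 7.7101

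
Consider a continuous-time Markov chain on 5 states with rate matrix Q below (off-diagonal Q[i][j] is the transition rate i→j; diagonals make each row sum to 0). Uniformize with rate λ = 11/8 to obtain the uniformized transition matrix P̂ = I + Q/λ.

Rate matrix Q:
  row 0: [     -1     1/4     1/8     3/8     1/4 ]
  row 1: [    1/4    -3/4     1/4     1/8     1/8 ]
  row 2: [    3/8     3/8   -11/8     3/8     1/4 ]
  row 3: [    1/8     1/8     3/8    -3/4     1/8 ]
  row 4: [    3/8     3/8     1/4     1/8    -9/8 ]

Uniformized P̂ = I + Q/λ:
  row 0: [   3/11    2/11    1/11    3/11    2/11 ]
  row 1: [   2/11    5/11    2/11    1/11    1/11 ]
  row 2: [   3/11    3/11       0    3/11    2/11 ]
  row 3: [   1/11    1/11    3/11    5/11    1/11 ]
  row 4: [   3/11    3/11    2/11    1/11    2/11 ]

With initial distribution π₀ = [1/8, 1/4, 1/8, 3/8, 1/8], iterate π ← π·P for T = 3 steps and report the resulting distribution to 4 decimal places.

t=0: π = [0.1250, 0.2500, 0.1250, 0.3750, 0.1250]
t=1: π = [0.1818, 0.2386, 0.1818, 0.2727, 0.1250]
t=2: π = [0.2014, 0.2500, 0.1570, 0.2562, 0.1353]
t=3: π = [0.2034, 0.2533, 0.1582, 0.2492, 0.1358]

π = [0.2034, 0.2533, 0.1582, 0.2492, 0.1358]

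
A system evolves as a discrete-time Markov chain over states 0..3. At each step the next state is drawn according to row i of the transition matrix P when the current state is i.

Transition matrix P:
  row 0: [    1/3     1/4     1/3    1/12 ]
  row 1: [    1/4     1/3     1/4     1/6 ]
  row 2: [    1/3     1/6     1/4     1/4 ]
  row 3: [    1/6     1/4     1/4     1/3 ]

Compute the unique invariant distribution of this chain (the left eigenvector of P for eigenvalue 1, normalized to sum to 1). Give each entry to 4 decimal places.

π = [0.2794, 0.2479, 0.2733, 0.1994]

Balance equations π_j = Σ_i π_i·P[i][j]:
  π_0 = 1/3·π_0 + 1/4·π_1 + 1/3·π_2 + 1/6·π_3
  π_1 = 1/4·π_0 + 1/3·π_1 + 1/6·π_2 + 1/4·π_3
  π_2 = 1/3·π_0 + 1/4·π_1 + 1/4·π_2 + 1/4·π_3
  normalize: π_0 + π_1 + π_2 + π_3 = 1
Solving the linear system gives exactly π = [121/433, 322/1299, 355/1299, 259/1299].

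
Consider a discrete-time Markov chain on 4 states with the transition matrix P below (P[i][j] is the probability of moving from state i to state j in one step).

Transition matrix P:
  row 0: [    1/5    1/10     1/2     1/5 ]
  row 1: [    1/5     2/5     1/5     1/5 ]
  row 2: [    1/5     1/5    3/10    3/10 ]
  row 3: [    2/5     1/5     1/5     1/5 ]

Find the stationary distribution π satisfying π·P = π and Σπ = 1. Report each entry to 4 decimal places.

Balance equations π_j = Σ_i π_i·P[i][j]:
  π_0 = 1/5·π_0 + 1/5·π_1 + 1/5·π_2 + 2/5·π_3
  π_1 = 1/10·π_0 + 2/5·π_1 + 1/5·π_2 + 1/5·π_3
  π_2 = 1/2·π_0 + 1/5·π_1 + 3/10·π_2 + 1/5·π_3
  normalize: π_0 + π_1 + π_2 + π_3 = 1
Solving the linear system gives exactly π = [110/447, 98/447, 136/447, 103/447].

π = [0.2461, 0.2192, 0.3043, 0.2304]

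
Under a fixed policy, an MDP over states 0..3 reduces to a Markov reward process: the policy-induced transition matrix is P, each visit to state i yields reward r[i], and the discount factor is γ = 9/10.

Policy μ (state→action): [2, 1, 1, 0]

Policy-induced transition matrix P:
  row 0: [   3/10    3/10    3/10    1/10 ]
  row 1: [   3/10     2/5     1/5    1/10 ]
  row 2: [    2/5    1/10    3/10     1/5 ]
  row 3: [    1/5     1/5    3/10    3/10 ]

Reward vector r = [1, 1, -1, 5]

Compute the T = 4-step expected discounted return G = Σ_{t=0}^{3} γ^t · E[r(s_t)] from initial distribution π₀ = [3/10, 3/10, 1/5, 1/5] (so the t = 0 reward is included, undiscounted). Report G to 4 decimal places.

G = 4.0659

t=0: π = [0.3000, 0.3000, 0.2000, 0.2000], E[r] = 1.4000, γ^t·E[r] = 1.400000, running G = 1.400000
t=1: π = [0.3000, 0.2700, 0.2700, 0.1600], E[r] = 1.1000, γ^t·E[r] = 0.990000, running G = 2.390000
t=2: π = [0.3110, 0.2570, 0.2730, 0.1590], E[r] = 1.0900, γ^t·E[r] = 0.882900, running G = 3.272900
t=3: π = [0.3114, 0.2552, 0.2743, 0.1591], E[r] = 1.0878, γ^t·E[r] = 0.793006, running G = 4.065906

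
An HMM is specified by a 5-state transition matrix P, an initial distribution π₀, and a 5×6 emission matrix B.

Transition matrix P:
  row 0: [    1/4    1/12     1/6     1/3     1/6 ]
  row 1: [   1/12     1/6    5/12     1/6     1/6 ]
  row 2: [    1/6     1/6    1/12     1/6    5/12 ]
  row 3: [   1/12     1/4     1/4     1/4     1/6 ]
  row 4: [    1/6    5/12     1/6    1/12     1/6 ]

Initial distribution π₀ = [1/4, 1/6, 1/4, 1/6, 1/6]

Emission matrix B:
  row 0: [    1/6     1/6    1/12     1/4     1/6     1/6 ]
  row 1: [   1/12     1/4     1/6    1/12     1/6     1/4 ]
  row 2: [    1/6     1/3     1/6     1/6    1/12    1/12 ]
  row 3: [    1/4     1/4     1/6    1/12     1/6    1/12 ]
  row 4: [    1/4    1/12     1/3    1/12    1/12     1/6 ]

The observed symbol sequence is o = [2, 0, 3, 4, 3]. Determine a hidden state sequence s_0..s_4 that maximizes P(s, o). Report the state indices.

t=0: δ = [2.083e-02, 2.778e-02, 4.167e-02, 2.778e-02, 5.556e-02]  (obs o_0=2)
t=1: δ = [1.543e-03, 1.929e-03, 1.929e-03, 1.736e-03, 4.340e-03]  ψ = [4, 4, 1, 0, 2]  (obs o_1=0)
t=2: δ = [1.808e-04, 1.507e-04, 1.340e-04, 4.287e-05, 6.698e-05]  ψ = [4, 4, 1, 0, 2]  (obs o_2=3)
t=3: δ = [7.535e-06, 4.651e-06, 5.233e-06, 1.005e-05, 4.651e-06]  ψ = [0, 4, 1, 0, 2]  (obs o_3=4)
t=4: δ = [4.710e-07, 2.093e-07, 4.186e-07, 2.093e-07, 1.817e-07]  ψ = [0, 3, 3, 0, 2]  (obs o_4=3)
backtrack: best end state = 0; path = [2, 4, 0, 0, 0]

path = [2, 4, 0, 0, 0]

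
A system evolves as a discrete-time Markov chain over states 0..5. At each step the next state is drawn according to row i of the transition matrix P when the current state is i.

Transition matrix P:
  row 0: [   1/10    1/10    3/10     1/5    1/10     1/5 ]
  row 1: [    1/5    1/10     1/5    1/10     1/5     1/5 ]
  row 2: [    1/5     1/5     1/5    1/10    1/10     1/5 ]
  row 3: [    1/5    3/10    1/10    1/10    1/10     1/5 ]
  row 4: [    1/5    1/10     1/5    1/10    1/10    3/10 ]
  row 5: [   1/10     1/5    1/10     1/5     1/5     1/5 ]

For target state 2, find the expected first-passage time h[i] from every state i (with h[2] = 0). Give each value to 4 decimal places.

h = [5.0697, 5.5279, 0.0000, 6.0747, 5.5873, 6.1812]

First-step conditioning: h[2] = 0; for i ≠ 2, h[i] = 1 + Σ_k P[i][k]·h[k].
  h[0] = 1 + 1/10·h[0] + 1/10·h[1] + 1/5·h[3] + 1/10·h[4] + 1/5·h[5]
  h[1] = 1 + 1/5·h[0] + 1/10·h[1] + 1/10·h[3] + 1/5·h[4] + 1/5·h[5]
  h[3] = 1 + 1/5·h[0] + 3/10·h[1] + 1/10·h[3] + 1/10·h[4] + 1/5·h[5]
  h[4] = 1 + 1/5·h[0] + 1/10·h[1] + 1/10·h[3] + 1/10·h[4] + 3/10·h[5]
  h[5] = 1 + 1/10·h[0] + 1/5·h[1] + 1/5·h[3] + 1/5·h[4] + 1/5·h[5]
Solving the 5×5 linear system over states ≠ 2 gives exactly h = [110970/21889, 121000/21889, 0, 132970/21889, 122300/21889, 135300/21889] (h[2] = 0 is the target).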